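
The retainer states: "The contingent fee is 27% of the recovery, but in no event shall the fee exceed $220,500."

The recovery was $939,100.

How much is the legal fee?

27% of $939,100 = $253,557.00
That exceeds the $220,500 cap, so the fee is capped at $220,500.

$220,500.00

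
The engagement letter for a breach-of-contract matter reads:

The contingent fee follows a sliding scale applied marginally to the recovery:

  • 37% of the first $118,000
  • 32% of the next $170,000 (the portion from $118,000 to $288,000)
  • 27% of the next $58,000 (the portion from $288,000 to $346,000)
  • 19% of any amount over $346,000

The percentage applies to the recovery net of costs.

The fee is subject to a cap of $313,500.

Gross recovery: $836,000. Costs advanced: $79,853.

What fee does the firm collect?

$191,647.93

Fee base (net of costs): $836,000 − $79,853 = $756,147
First $118,000 at 37% = $43,660.00
Next $170,000 at 32% = $54,400.00
Next $58,000 at 27% = $15,660.00
Remaining $410,147 at 19% = $77,927.93
Fee: $43,660.00 + $54,400.00 + $15,660.00 + $77,927.93 = $191,647.93
$191,647.93 is under the $313,500 cap.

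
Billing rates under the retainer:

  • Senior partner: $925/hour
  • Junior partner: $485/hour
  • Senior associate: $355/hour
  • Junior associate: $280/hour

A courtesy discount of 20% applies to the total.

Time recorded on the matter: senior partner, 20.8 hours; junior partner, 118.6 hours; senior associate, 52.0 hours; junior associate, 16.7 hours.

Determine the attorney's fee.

Senior partner: 20.8 × $925 = $19,240.00
Junior partner: 118.6 × $485 = $57,521.00
Senior associate: 52.0 × $355 = $18,460.00
Junior associate: 16.7 × $280 = $4,676.00
Subtotal: $99,897.00
Less 20% discount: −$19,979.40
Total: $99,897.00 − $19,979.40 = $79,917.60

$79,917.60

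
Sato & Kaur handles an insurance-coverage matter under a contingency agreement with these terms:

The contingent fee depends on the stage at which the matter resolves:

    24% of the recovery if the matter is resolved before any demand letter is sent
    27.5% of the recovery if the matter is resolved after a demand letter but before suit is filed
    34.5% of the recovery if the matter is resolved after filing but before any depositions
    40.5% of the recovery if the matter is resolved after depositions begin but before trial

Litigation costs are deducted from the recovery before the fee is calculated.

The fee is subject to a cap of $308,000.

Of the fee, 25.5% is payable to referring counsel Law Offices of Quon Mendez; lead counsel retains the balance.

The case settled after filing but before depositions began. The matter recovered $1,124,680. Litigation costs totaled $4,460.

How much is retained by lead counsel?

Fee base (net of costs): $1,124,680 − $4,460 = $1,120,220
The matter settled after filing but before depositions began, so the 34.5% rate applies.
$1,120,220 × 34.5% = $386,475.90
$386,475.90 exceeds the $308,000 cap, so the fee is capped at $308,000.00.
Referral share: 25.5% of $308,000.00 = $78,540.00; lead counsel retains $308,000.00 − $78,540.00 = $229,460.00.

$229,460.00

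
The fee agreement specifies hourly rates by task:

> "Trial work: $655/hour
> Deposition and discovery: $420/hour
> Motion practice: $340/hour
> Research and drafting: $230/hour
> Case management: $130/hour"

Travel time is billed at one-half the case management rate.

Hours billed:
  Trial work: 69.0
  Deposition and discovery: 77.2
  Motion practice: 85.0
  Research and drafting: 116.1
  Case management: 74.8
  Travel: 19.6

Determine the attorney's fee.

$144,220.00

Trial work: 69.0 × $655 = $45,195.00
Deposition and discovery: 77.2 × $420 = $32,424.00
Motion practice: 85.0 × $340 = $28,900.00
Research and drafting: 116.1 × $230 = $26,703.00
Case management: 74.8 × $130 = $9,724.00
Subtotal: $45,195.00 + $32,424.00 + $28,900.00 + $26,703.00 + $9,724.00 = $142,946.00
Travel: 19.6 × ($130 ÷ 2) = 19.6 × $65.00 = $1,274.00
Total: $142,946.00 + $1,274.00 = $144,220.00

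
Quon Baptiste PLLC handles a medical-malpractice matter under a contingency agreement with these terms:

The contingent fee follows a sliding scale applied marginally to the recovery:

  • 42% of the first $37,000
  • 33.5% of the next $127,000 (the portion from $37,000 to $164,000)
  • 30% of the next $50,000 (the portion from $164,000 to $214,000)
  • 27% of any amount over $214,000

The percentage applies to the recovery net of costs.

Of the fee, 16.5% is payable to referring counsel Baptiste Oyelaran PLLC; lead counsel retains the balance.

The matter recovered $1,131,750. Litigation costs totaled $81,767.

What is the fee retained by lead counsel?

Fee base (net of costs): $1,131,750 − $81,767 = $1,049,983
First $37,000 at 42% = $15,540.00
Next $127,000 at 33.5% = $42,545.00
Next $50,000 at 30% = $15,000.00
Remaining $835,983 at 27% = $225,715.41
Fee: $15,540.00 + $42,545.00 + $15,000.00 + $225,715.41 = $298,800.41
Referral share: 16.5% of $298,800.41 = $49,302.07; lead counsel retains $298,800.41 − $49,302.07 = $249,498.34.

$249,498.34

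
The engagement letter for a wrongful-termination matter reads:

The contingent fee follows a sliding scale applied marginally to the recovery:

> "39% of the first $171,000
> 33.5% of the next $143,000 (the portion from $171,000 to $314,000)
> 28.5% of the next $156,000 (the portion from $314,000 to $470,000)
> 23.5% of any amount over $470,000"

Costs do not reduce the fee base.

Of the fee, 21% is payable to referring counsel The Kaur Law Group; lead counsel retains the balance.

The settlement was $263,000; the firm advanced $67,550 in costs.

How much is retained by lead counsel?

$77,032.90

Fee base is the gross recovery, $263,000; costs are reimbursed separately.
First $171,000 at 39% = $66,690.00
Remaining $92,000 at 33.5% = $30,820.00
Fee: $66,690.00 + $30,820.00 = $97,510.00
Referral share: 21% of $97,510.00 = $20,477.10; lead counsel retains $97,510.00 − $20,477.10 = $77,032.90.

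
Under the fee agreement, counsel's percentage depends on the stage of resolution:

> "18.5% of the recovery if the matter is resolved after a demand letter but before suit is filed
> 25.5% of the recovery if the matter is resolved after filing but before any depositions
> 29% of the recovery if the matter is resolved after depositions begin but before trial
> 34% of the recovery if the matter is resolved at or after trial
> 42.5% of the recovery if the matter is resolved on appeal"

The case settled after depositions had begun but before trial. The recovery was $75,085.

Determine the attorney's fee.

$21,774.65

The matter settled after depositions had begun but before trial, so the 29% rate applies.
$75,085 × 29% = $21,774.65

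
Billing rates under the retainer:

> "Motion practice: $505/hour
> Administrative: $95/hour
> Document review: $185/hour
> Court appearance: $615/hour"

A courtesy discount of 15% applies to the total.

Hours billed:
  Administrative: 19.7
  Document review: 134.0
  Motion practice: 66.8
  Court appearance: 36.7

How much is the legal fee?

$70,521.10

Motion practice: 66.8 × $505 = $33,734.00
Administrative: 19.7 × $95 = $1,871.50
Document review: 134.0 × $185 = $24,790.00
Court appearance: 36.7 × $615 = $22,570.50
Subtotal: $82,966.00
Less 15% discount: −$12,444.90
Total: $82,966.00 − $12,444.90 = $70,521.10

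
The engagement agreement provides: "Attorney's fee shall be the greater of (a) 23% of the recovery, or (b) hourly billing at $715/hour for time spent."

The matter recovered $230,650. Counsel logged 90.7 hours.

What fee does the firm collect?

$64,850.50

(a) 23% of $230,650 = $53,049.50
(b) 90.7 × $715 = $64,850.50
The greater is (b): $64,850.50.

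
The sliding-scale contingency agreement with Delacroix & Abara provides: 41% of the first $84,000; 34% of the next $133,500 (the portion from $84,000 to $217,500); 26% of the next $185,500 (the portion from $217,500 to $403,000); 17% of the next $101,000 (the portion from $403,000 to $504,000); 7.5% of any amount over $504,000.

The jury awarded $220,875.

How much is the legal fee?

First $84,000 at 41% = $34,440.00
Next $133,500 at 34% = $45,390.00
Remaining $3,375 at 26% = $877.50
Fee: $34,440.00 + $45,390.00 + $877.50 = $80,707.50

$80,707.50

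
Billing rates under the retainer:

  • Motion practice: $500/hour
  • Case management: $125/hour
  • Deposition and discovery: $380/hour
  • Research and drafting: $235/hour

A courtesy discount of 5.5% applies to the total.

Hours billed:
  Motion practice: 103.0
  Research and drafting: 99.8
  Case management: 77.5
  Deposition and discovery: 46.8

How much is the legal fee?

Motion practice: 103.0 × $500 = $51,500.00
Case management: 77.5 × $125 = $9,687.50
Deposition and discovery: 46.8 × $380 = $17,784.00
Research and drafting: 99.8 × $235 = $23,453.00
Subtotal: $102,424.50
Less 5.5% discount: −$5,633.35
Total: $102,424.50 − $5,633.35 = $96,791.15

$96,791.15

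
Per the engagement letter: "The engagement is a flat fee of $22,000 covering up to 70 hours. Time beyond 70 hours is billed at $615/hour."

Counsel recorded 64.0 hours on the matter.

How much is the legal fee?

$22,000.00

64.0 hours is within the 70-hour scope; only the flat fee applies.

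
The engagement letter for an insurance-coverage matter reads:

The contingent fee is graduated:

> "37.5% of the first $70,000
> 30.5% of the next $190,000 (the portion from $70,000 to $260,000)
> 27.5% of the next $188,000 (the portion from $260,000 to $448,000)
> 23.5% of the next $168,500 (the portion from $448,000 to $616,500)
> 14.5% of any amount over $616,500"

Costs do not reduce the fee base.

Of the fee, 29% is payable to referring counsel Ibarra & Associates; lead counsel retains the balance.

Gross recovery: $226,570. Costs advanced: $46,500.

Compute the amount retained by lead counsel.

Fee base is the gross recovery, $226,570; costs are reimbursed separately.
First $70,000 at 37.5% = $26,250.00
Remaining $156,570 at 30.5% = $47,753.85
Fee: $26,250.00 + $47,753.85 = $74,003.85
Referral share: 29% of $74,003.85 = $21,461.12; lead counsel retains $74,003.85 − $21,461.12 = $52,542.73.

$52,542.73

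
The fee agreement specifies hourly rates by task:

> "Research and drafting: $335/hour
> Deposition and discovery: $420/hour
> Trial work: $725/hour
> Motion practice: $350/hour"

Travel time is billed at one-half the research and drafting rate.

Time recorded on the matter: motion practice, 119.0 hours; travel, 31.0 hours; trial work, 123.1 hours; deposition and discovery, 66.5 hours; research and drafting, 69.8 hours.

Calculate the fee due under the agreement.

$187,403.00

Research and drafting: 69.8 × $335 = $23,383.00
Deposition and discovery: 66.5 × $420 = $27,930.00
Trial work: 123.1 × $725 = $89,247.50
Motion practice: 119.0 × $350 = $41,650.00
Subtotal: $23,383.00 + $27,930.00 + $89,247.50 + $41,650.00 = $182,210.50
Travel: 31.0 × ($335 ÷ 2) = 31.0 × $167.50 = $5,192.50
Total: $182,210.50 + $5,192.50 = $187,403.00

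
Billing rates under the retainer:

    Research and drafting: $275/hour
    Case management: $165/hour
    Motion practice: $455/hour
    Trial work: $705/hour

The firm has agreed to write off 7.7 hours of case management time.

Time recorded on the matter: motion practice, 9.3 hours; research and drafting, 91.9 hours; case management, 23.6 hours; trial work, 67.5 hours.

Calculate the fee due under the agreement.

Research and drafting: 91.9 × $275 = $25,272.50
Case management: 23.6 × $165 = $3,894.00
Motion practice: 9.3 × $455 = $4,231.50
Trial work: 67.5 × $705 = $47,587.50
Subtotal: $80,985.50
Write-off: 7.7 × $165 = $1,270.50
Total: $80,985.50 − $1,270.50 = $79,715.00

$79,715.00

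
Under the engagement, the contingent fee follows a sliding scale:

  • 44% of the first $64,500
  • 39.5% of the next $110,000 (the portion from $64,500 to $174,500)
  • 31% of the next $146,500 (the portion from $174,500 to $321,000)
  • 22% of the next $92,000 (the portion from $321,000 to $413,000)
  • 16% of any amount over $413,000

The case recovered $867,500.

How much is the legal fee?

First $64,500 at 44% = $28,380.00
Next $110,000 at 39.5% = $43,450.00
Next $146,500 at 31% = $45,415.00
Next $92,000 at 22% = $20,240.00
Remaining $454,500 at 16% = $72,720.00
Fee: $28,380.00 + $43,450.00 + $45,415.00 + $20,240.00 + $72,720.00 = $210,205.00

$210,205.00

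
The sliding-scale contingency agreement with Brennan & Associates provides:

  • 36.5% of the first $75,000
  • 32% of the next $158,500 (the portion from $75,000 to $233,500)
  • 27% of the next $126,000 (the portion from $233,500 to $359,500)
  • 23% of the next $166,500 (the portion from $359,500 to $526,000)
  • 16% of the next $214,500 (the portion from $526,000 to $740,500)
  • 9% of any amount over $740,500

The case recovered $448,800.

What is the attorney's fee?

$132,654.00

First $75,000 at 36.5% = $27,375.00
Next $158,500 at 32% = $50,720.00
Next $126,000 at 27% = $34,020.00
Remaining $89,300 at 23% = $20,539.00
Fee: $27,375.00 + $50,720.00 + $34,020.00 + $20,539.00 = $132,654.00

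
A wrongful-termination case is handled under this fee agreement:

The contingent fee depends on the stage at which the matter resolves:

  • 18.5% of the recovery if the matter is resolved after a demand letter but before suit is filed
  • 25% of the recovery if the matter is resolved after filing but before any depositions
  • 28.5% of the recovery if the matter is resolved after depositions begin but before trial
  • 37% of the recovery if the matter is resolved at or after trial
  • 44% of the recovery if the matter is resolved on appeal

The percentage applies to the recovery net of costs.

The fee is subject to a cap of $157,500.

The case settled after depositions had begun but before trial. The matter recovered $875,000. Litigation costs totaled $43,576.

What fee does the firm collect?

Fee base (net of costs): $875,000 − $43,576 = $831,424
The matter settled after depositions had begun but before trial, so the 28.5% rate applies.
$831,424 × 28.5% = $236,955.84
$236,955.84 exceeds the $157,500 cap, so the fee is capped at $157,500.00.

$157,500.00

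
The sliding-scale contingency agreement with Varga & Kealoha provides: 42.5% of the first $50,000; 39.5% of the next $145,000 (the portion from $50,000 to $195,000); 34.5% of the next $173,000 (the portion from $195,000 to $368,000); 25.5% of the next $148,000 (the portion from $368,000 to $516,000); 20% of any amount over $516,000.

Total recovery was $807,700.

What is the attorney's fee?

First $50,000 at 42.5% = $21,250.00
Next $145,000 at 39.5% = $57,275.00
Next $173,000 at 34.5% = $59,685.00
Next $148,000 at 25.5% = $37,740.00
Remaining $291,700 at 20% = $58,340.00
Fee: $21,250.00 + $57,275.00 + $59,685.00 + $37,740.00 + $58,340.00 = $234,290.00

$234,290.00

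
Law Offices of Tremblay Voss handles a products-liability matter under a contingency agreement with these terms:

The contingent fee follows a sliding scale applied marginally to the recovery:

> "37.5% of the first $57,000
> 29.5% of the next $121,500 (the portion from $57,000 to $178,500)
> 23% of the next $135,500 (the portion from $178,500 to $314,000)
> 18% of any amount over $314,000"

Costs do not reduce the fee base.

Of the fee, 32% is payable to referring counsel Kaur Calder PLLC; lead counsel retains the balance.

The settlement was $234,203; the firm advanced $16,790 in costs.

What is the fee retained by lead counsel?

$47,619.85

Fee base is the gross recovery, $234,203; costs are reimbursed separately.
First $57,000 at 37.5% = $21,375.00
Next $121,500 at 29.5% = $35,842.50
Remaining $55,703 at 23% = $12,811.69
Fee: $21,375.00 + $35,842.50 + $12,811.69 = $70,029.19
Referral share: 32% of $70,029.19 = $22,409.34; lead counsel retains $70,029.19 − $22,409.34 = $47,619.85.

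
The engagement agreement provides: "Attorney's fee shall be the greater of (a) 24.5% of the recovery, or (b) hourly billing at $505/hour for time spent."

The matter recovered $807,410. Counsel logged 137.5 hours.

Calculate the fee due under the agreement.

$197,815.45

(a) 24.5% of $807,410 = $197,815.45
(b) 137.5 × $505 = $69,437.50
The greater is (a): $197,815.45.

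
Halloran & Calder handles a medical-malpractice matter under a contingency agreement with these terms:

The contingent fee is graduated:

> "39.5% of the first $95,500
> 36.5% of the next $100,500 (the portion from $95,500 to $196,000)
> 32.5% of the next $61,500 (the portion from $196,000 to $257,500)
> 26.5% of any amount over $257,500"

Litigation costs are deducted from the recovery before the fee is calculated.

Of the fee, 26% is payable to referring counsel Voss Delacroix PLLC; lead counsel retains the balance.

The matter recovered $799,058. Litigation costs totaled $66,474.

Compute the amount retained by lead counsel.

Fee base (net of costs): $799,058 − $66,474 = $732,584
First $95,500 at 39.5% = $37,722.50
Next $100,500 at 36.5% = $36,682.50
Next $61,500 at 32.5% = $19,987.50
Remaining $475,084 at 26.5% = $125,897.26
Fee: $37,722.50 + $36,682.50 + $19,987.50 + $125,897.26 = $220,289.76
Referral share: 26% of $220,289.76 = $57,275.34; lead counsel retains $220,289.76 − $57,275.34 = $163,014.42.

$163,014.42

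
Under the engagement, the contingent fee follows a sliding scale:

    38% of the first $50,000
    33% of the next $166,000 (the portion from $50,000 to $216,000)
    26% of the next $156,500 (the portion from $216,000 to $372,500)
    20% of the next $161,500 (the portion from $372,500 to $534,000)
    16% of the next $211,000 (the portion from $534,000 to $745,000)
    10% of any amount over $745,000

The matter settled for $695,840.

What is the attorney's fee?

$172,664.40

First $50,000 at 38% = $19,000.00
Next $166,000 at 33% = $54,780.00
Next $156,500 at 26% = $40,690.00
Next $161,500 at 20% = $32,300.00
Remaining $161,840 at 16% = $25,894.40
Fee: $19,000.00 + $54,780.00 + $40,690.00 + $32,300.00 + $25,894.40 = $172,664.40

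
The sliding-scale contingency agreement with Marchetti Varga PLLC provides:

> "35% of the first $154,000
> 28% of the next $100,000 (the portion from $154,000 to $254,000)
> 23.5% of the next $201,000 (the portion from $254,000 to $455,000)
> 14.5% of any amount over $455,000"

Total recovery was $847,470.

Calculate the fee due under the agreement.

First $154,000 at 35% = $53,900.00
Next $100,000 at 28% = $28,000.00
Next $201,000 at 23.5% = $47,235.00
Remaining $392,470 at 14.5% = $56,908.15
Fee: $53,900.00 + $28,000.00 + $47,235.00 + $56,908.15 = $186,043.15

$186,043.15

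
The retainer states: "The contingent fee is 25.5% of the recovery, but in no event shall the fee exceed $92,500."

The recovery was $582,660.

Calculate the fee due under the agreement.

$92,500.00

25.5% of $582,660 = $148,578.30
That exceeds the $92,500 cap, so the fee is capped at $92,500.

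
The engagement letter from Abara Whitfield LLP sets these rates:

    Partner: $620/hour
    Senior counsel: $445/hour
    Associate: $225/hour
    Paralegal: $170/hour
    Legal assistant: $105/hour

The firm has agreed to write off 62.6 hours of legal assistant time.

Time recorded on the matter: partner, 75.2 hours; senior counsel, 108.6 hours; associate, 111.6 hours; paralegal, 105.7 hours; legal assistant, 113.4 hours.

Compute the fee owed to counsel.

$143,364.00

Partner: 75.2 × $620 = $46,624.00
Senior counsel: 108.6 × $445 = $48,327.00
Associate: 111.6 × $225 = $25,110.00
Paralegal: 105.7 × $170 = $17,969.00
Legal assistant: 113.4 × $105 = $11,907.00
Subtotal: $149,937.00
Write-off: 62.6 × $105 = $6,573.00
Total: $149,937.00 − $6,573.00 = $143,364.00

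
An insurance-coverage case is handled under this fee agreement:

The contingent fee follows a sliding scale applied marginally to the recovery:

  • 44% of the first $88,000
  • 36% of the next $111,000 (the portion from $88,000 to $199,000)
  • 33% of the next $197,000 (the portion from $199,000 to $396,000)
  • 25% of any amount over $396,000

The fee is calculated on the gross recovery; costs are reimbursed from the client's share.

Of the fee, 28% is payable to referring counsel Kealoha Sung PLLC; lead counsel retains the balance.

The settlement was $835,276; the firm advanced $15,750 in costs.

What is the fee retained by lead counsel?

$182,526.48

Fee base is the gross recovery, $835,276; costs are reimbursed separately.
First $88,000 at 44% = $38,720.00
Next $111,000 at 36% = $39,960.00
Next $197,000 at 33% = $65,010.00
Remaining $439,276 at 25% = $109,819.00
Fee: $38,720.00 + $39,960.00 + $65,010.00 + $109,819.00 = $253,509.00
Referral share: 28% of $253,509.00 = $70,982.52; lead counsel retains $253,509.00 − $70,982.52 = $182,526.48.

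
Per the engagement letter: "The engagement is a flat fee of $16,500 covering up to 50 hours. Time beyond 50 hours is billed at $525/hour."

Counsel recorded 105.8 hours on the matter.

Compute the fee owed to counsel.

$45,795.00

Flat fee: $16,500.00
Excess hours: 105.8 − 50 = 55.8
Overrun: 55.8 × $525 = $29,295.00
Total: $16,500.00 + $29,295.00 = $45,795.00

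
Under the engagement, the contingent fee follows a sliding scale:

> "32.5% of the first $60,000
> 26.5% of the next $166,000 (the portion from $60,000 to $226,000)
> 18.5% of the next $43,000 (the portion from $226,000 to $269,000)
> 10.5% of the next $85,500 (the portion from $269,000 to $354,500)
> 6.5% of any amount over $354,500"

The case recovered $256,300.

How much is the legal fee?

First $60,000 at 32.5% = $19,500.00
Next $166,000 at 26.5% = $43,990.00
Remaining $30,300 at 18.5% = $5,605.50
Fee: $19,500.00 + $43,990.00 + $5,605.50 = $69,095.50

$69,095.50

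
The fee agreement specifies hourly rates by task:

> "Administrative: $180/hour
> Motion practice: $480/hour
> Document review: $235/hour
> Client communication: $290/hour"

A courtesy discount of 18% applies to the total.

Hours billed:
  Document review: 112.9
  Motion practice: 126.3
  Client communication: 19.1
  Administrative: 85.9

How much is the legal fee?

Administrative: 85.9 × $180 = $15,462.00
Motion practice: 126.3 × $480 = $60,624.00
Document review: 112.9 × $235 = $26,531.50
Client communication: 19.1 × $290 = $5,539.00
Subtotal: $108,156.50
Less 18% discount: −$19,468.17
Total: $108,156.50 − $19,468.17 = $88,688.33

$88,688.33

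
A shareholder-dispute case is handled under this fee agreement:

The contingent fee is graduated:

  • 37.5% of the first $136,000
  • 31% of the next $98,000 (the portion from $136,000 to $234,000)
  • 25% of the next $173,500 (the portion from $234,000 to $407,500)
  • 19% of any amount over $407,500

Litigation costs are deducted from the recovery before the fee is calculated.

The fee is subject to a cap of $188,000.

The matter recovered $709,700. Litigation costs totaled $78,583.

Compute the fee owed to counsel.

Fee base (net of costs): $709,700 − $78,583 = $631,117
First $136,000 at 37.5% = $51,000.00
Next $98,000 at 31% = $30,380.00
Next $173,500 at 25% = $43,375.00
Remaining $223,617 at 19% = $42,487.23
Fee: $51,000.00 + $30,380.00 + $43,375.00 + $42,487.23 = $167,242.23
$167,242.23 is under the $188,000 cap.

$167,242.23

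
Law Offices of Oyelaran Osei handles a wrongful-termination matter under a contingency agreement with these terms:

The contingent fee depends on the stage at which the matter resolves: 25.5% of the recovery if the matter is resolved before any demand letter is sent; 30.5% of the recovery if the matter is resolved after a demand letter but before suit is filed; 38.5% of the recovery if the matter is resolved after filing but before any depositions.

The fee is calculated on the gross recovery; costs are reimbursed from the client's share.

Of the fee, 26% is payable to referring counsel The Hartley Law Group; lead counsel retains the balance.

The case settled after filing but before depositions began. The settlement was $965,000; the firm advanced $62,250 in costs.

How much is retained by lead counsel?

Fee base is the gross recovery, $965,000; costs are reimbursed separately.
The matter settled after filing but before depositions began, so the 38.5% rate applies.
$965,000 × 38.5% = $371,525.00
Referral share: 26% of $371,525.00 = $96,596.50; lead counsel retains $371,525.00 − $96,596.50 = $274,928.50.

$274,928.50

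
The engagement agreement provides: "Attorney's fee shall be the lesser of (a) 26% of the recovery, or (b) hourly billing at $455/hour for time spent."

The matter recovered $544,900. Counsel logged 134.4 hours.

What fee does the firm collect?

$61,152.00

(a) 26% of $544,900 = $141,674.00
(b) 134.4 × $455 = $61,152.00
The lesser is (b): $61,152.00.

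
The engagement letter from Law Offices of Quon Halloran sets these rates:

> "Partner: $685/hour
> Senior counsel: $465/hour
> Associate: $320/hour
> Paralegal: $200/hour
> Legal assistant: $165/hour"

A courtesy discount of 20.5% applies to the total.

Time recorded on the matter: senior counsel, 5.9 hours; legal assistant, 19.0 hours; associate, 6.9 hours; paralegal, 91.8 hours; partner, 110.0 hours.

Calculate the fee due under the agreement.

Partner: 110.0 × $685 = $75,350.00
Senior counsel: 5.9 × $465 = $2,743.50
Associate: 6.9 × $320 = $2,208.00
Paralegal: 91.8 × $200 = $18,360.00
Legal assistant: 19.0 × $165 = $3,135.00
Subtotal: $101,796.50
Less 20.5% discount: −$20,868.28
Total: $101,796.50 − $20,868.28 = $80,928.22

$80,928.22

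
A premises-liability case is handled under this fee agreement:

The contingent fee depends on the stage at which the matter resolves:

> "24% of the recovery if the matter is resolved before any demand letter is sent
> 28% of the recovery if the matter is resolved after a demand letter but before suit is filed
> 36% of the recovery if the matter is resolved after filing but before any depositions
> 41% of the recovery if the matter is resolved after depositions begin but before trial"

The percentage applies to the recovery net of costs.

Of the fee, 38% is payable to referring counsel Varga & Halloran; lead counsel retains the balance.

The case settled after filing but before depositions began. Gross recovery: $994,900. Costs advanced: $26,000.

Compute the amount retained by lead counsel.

Fee base (net of costs): $994,900 − $26,000 = $968,900
The matter settled after filing but before depositions began, so the 36% rate applies.
$968,900 × 36% = $348,804.00
Referral share: 38% of $348,804.00 = $132,545.52; lead counsel retains $348,804.00 − $132,545.52 = $216,258.48.

$216,258.48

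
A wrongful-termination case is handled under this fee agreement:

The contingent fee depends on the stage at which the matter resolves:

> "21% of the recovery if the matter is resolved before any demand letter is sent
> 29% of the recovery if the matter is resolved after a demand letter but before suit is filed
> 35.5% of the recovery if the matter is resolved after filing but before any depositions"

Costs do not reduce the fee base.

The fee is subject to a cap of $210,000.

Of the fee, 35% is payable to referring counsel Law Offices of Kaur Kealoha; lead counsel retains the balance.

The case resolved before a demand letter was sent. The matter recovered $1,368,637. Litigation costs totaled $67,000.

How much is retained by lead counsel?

Fee base is the gross recovery, $1,368,637; costs are reimbursed separately.
The matter resolved before a demand letter was sent, so the 21% rate applies.
$1,368,637 × 21% = $287,413.77
$287,413.77 exceeds the $210,000 cap, so the fee is capped at $210,000.00.
Referral share: 35% of $210,000.00 = $73,500.00; lead counsel retains $210,000.00 − $73,500.00 = $136,500.00.

$136,500.00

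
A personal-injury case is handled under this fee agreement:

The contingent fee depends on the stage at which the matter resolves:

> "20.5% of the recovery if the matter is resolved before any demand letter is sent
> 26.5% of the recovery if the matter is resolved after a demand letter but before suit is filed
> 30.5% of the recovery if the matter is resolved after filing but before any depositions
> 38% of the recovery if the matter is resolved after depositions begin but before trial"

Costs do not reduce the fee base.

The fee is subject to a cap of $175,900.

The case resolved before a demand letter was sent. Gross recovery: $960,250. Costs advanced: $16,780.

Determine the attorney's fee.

Fee base is the gross recovery, $960,250; costs are reimbursed separately.
The matter resolved before a demand letter was sent, so the 20.5% rate applies.
$960,250 × 20.5% = $196,851.25
$196,851.25 exceeds the $175,900 cap, so the fee is capped at $175,900.00.

$175,900.00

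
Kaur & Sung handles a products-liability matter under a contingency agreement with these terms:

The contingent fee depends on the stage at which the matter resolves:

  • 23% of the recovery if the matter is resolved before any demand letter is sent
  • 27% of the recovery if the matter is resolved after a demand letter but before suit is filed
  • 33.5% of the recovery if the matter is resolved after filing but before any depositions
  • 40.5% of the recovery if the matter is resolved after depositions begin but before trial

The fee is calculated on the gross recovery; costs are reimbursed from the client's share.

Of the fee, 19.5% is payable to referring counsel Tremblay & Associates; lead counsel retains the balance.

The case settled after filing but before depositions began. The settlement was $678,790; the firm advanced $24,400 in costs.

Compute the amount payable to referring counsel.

$44,341.96

Fee base is the gross recovery, $678,790; costs are reimbursed separately.
The matter settled after filing but before depositions began, so the 33.5% rate applies.
$678,790 × 33.5% = $227,394.65
Referral share: 19.5% of $227,394.65 = $44,341.96; lead counsel retains $227,394.65 − $44,341.96 = $183,052.69.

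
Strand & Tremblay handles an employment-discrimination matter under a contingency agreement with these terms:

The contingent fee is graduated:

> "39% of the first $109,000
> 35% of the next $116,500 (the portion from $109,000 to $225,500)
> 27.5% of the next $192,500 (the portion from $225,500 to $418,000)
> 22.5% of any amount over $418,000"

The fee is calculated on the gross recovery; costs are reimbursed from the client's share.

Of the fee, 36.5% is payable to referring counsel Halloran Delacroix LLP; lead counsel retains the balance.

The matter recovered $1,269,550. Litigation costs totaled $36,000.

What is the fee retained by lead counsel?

Fee base is the gross recovery, $1,269,550; costs are reimbursed separately.
First $109,000 at 39% = $42,510.00
Next $116,500 at 35% = $40,775.00
Next $192,500 at 27.5% = $52,937.50
Remaining $851,550 at 22.5% = $191,598.75
Fee: $42,510.00 + $40,775.00 + $52,937.50 + $191,598.75 = $327,821.25
Referral share: 36.5% of $327,821.25 = $119,654.76; lead counsel retains $327,821.25 − $119,654.76 = $208,166.49.

$208,166.49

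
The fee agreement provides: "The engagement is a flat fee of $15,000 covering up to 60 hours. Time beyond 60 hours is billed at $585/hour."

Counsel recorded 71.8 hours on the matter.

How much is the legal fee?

$21,903.00

Flat fee: $15,000.00
Excess hours: 71.8 − 60 = 11.8
Overrun: 11.8 × $585 = $6,903.00
Total: $15,000.00 + $6,903.00 = $21,903.00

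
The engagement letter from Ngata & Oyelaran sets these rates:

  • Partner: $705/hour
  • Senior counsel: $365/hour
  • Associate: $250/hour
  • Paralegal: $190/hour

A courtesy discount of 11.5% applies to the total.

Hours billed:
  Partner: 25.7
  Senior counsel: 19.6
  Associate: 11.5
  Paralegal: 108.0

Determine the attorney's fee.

Partner: 25.7 × $705 = $18,118.50
Senior counsel: 19.6 × $365 = $7,154.00
Associate: 11.5 × $250 = $2,875.00
Paralegal: 108.0 × $190 = $20,520.00
Subtotal: $48,667.50
Less 11.5% discount: −$5,596.76
Total: $48,667.50 − $5,596.76 = $43,070.74

$43,070.74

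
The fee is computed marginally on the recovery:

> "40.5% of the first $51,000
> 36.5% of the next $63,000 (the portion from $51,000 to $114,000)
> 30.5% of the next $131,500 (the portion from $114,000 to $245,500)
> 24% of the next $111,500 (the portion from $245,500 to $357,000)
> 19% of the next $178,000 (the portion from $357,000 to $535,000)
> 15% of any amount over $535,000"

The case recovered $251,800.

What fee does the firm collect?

First $51,000 at 40.5% = $20,655.00
Next $63,000 at 36.5% = $22,995.00
Next $131,500 at 30.5% = $40,107.50
Remaining $6,300 at 24% = $1,512.00
Fee: $20,655.00 + $22,995.00 + $40,107.50 + $1,512.00 = $85,269.50

$85,269.50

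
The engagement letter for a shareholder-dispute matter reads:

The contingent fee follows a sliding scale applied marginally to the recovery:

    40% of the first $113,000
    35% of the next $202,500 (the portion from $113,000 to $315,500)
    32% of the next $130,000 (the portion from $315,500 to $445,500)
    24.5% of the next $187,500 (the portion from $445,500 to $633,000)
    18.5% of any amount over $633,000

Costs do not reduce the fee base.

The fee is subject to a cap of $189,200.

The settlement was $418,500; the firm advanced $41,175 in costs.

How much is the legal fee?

$149,035.00

Fee base is the gross recovery, $418,500; costs are reimbursed separately.
First $113,000 at 40% = $45,200.00
Next $202,500 at 35% = $70,875.00
Remaining $103,000 at 32% = $32,960.00
Fee: $45,200.00 + $70,875.00 + $32,960.00 = $149,035.00
$149,035.00 is under the $189,200 cap.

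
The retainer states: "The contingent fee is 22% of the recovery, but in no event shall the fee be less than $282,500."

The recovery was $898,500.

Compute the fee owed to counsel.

$282,500.00

22% of $898,500 = $197,670.00
That is below the $282,500 minimum, so the minimum applies.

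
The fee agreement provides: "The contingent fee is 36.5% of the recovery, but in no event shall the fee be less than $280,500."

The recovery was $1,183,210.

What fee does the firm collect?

36.5% of $1,183,210 = $431,871.65
That exceeds the $280,500 minimum.

$431,871.65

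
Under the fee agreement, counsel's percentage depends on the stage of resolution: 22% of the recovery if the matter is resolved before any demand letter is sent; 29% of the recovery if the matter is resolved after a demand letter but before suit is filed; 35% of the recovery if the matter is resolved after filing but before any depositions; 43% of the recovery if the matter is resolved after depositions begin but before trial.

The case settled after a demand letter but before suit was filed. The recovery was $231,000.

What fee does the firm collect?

The matter settled after a demand letter but before suit was filed, so the 29% rate applies.
$231,000 × 29% = $66,990.00

$66,990.00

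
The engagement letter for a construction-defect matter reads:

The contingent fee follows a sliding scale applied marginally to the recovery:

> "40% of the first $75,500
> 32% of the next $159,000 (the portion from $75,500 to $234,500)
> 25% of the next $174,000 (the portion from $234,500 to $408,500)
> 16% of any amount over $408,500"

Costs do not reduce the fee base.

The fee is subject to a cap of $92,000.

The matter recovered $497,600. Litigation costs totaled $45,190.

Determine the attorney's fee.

$92,000.00

Fee base is the gross recovery, $497,600; costs are reimbursed separately.
First $75,500 at 40% = $30,200.00
Next $159,000 at 32% = $50,880.00
Next $174,000 at 25% = $43,500.00
Remaining $89,100 at 16% = $14,256.00
Fee: $30,200.00 + $50,880.00 + $43,500.00 + $14,256.00 = $138,836.00
$138,836.00 exceeds the $92,000 cap, so the fee is capped at $92,000.00.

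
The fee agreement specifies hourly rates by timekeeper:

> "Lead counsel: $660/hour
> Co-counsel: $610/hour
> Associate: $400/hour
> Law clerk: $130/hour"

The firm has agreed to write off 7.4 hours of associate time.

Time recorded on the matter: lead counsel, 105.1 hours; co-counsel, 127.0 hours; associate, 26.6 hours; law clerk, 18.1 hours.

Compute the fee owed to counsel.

$156,869.00

Lead counsel: 105.1 × $660 = $69,366.00
Co-counsel: 127.0 × $610 = $77,470.00
Associate: 26.6 × $400 = $10,640.00
Law clerk: 18.1 × $130 = $2,353.00
Subtotal: $159,829.00
Write-off: 7.4 × $400 = $2,960.00
Total: $159,829.00 − $2,960.00 = $156,869.00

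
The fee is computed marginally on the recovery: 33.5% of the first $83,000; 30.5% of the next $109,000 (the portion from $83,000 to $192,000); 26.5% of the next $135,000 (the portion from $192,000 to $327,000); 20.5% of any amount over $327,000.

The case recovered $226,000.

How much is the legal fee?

First $83,000 at 33.5% = $27,805.00
Next $109,000 at 30.5% = $33,245.00
Remaining $34,000 at 26.5% = $9,010.00
Fee: $27,805.00 + $33,245.00 + $9,010.00 = $70,060.00

$70,060.00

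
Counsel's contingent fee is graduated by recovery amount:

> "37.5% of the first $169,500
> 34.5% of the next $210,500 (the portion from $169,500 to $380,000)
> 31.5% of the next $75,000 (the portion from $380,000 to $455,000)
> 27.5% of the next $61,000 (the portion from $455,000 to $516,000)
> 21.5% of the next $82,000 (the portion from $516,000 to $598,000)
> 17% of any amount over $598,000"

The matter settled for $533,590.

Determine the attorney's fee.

First $169,500 at 37.5% = $63,562.50
Next $210,500 at 34.5% = $72,622.50
Next $75,000 at 31.5% = $23,625.00
Next $61,000 at 27.5% = $16,775.00
Remaining $17,590 at 21.5% = $3,781.85
Fee: $63,562.50 + $72,622.50 + $23,625.00 + $16,775.00 + $3,781.85 = $180,366.85

$180,366.85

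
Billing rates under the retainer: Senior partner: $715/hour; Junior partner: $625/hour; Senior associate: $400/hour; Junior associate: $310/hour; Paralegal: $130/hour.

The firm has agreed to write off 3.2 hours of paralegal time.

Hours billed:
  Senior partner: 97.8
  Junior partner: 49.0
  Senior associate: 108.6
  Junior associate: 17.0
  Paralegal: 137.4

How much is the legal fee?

Senior partner: 97.8 × $715 = $69,927.00
Junior partner: 49.0 × $625 = $30,625.00
Senior associate: 108.6 × $400 = $43,440.00
Junior associate: 17.0 × $310 = $5,270.00
Paralegal: 137.4 × $130 = $17,862.00
Subtotal: $167,124.00
Write-off: 3.2 × $130 = $416.00
Total: $167,124.00 − $416.00 = $166,708.00

$166,708.00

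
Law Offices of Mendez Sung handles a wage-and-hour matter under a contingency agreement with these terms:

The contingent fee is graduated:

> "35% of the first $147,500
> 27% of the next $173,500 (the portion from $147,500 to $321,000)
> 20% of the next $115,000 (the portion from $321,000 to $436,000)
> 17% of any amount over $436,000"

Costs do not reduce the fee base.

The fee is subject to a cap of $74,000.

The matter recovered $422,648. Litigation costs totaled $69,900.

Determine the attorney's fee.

Fee base is the gross recovery, $422,648; costs are reimbursed separately.
First $147,500 at 35% = $51,625.00
Next $173,500 at 27% = $46,845.00
Remaining $101,648 at 20% = $20,329.60
Fee: $51,625.00 + $46,845.00 + $20,329.60 = $118,799.60
$118,799.60 exceeds the $74,000 cap, so the fee is capped at $74,000.00.

$74,000.00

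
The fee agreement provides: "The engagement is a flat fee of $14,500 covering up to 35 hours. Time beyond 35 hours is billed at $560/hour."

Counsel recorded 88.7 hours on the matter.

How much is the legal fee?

$44,572.00

Flat fee: $14,500.00
Excess hours: 88.7 − 35 = 53.7
Overrun: 53.7 × $560 = $30,072.00
Total: $14,500.00 + $30,072.00 = $44,572.00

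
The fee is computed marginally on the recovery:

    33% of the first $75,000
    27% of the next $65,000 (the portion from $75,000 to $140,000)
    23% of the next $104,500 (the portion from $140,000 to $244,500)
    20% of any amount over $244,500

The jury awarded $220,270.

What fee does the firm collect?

$60,762.10

First $75,000 at 33% = $24,750.00
Next $65,000 at 27% = $17,550.00
Remaining $80,270 at 23% = $18,462.10
Fee: $24,750.00 + $17,550.00 + $18,462.10 = $60,762.10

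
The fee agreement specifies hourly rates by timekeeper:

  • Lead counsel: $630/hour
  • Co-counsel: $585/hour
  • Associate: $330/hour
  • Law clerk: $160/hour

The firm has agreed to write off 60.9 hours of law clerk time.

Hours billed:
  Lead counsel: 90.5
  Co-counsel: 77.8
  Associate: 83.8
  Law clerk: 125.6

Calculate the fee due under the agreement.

Lead counsel: 90.5 × $630 = $57,015.00
Co-counsel: 77.8 × $585 = $45,513.00
Associate: 83.8 × $330 = $27,654.00
Law clerk: 125.6 × $160 = $20,096.00
Subtotal: $150,278.00
Write-off: 60.9 × $160 = $9,744.00
Total: $150,278.00 − $9,744.00 = $140,534.00

$140,534.00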